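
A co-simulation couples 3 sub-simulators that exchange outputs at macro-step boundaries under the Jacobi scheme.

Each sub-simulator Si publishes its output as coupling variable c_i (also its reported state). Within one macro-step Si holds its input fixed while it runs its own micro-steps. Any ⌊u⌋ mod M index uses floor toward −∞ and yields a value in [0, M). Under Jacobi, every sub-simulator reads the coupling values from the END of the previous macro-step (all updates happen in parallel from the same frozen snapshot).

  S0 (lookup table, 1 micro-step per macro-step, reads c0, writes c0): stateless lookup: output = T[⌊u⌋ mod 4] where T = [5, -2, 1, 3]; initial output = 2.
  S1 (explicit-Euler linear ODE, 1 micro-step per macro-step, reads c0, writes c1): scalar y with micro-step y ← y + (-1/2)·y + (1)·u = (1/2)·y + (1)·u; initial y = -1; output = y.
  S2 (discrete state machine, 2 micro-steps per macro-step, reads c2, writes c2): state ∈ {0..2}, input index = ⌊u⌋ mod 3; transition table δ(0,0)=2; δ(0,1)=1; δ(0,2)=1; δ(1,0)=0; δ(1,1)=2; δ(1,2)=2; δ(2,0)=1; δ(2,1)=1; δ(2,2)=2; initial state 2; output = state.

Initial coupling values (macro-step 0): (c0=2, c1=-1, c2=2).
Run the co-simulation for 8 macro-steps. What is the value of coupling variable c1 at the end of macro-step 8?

macro 1: S0 reads c0=2 → after 1×micro: 1; S1 reads c0=2 → after 1×micro: 3/2; S2 reads c2=2 → after 2×micro: 2 ⇒ (c0=1, c1=3/2, c2=2)
macro 2: S0 reads c0=1 → after 1×micro: -2; S1 reads c0=1 → after 1×micro: 7/4; S2 reads c2=2 → after 2×micro: 2 ⇒ (c0=-2, c1=7/4, c2=2)
macro 3: S0 reads c0=-2 → after 1×micro: 1; S1 reads c0=-2 → after 1×micro: -9/8; S2 reads c2=2 → after 2×micro: 2 ⇒ (c0=1, c1=-9/8, c2=2)
macro 4: S0 reads c0=1 → after 1×micro: -2; S1 reads c0=1 → after 1×micro: 7/16; S2 reads c2=2 → after 2×micro: 2 ⇒ (c0=-2, c1=7/16, c2=2)
macro 5: S0 reads c0=-2 → after 1×micro: 1; S1 reads c0=-2 → after 1×micro: -57/32; S2 reads c2=2 → after 2×micro: 2 ⇒ (c0=1, c1=-57/32, c2=2)
macro 6: S0 reads c0=1 → after 1×micro: -2; S1 reads c0=1 → after 1×micro: 7/64; S2 reads c2=2 → after 2×micro: 2 ⇒ (c0=-2, c1=7/64, c2=2)
macro 7: S0 reads c0=-2 → after 1×micro: 1; S1 reads c0=-2 → after 1×micro: -249/128; S2 reads c2=2 → after 2×micro: 2 ⇒ (c0=1, c1=-249/128, c2=2)
macro 8: S0 reads c0=1 → after 1×micro: -2; S1 reads c0=1 → after 1×micro: 7/256; S2 reads c2=2 → after 2×micro: 2 ⇒ (c0=-2, c1=7/256, c2=2)

c1 at macro-step 8 = 7/256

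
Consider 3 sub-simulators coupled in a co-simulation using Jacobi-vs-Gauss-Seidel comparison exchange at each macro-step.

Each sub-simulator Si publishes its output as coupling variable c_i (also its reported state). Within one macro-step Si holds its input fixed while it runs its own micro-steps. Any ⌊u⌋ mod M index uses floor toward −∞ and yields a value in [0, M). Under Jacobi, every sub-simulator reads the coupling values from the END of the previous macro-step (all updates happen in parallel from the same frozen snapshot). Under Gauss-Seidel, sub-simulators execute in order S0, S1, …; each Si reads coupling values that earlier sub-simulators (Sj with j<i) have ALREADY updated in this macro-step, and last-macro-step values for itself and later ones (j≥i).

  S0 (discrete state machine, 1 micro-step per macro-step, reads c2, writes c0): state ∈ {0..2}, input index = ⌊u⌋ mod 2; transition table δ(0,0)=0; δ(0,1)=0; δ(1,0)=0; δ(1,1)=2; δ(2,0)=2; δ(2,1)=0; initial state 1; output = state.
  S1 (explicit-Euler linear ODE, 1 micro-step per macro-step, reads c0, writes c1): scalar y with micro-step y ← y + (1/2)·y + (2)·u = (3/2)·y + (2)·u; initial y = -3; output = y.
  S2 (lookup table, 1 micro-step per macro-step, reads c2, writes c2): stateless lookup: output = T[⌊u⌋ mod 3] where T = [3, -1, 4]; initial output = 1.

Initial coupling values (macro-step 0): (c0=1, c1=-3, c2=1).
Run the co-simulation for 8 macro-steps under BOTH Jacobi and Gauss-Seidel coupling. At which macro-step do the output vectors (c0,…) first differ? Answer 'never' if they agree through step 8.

first divergence at macro-step: 1

[Jacobi] macro 1: S0 reads c2=1 → after 1×micro: 2; S1 reads c0=1 → after 1×micro: -5/2; S2 reads c2=1 → after 1×micro: -1 ⇒ (c0=2, c1=-5/2, c2=-1)
[Jacobi] macro 2: S0 reads c2=-1 → after 1×micro: 0; S1 reads c0=2 → after 1×micro: 1/4; S2 reads c2=-1 → after 1×micro: 4 ⇒ (c0=0, c1=1/4, c2=4)
[Jacobi] macro 3: S0 reads c2=4 → after 1×micro: 0; S1 reads c0=0 → after 1×micro: 3/8; S2 reads c2=4 → after 1×micro: -1 ⇒ (c0=0, c1=3/8, c2=-1)
[Jacobi] macro 4: S0 reads c2=-1 → after 1×micro: 0; S1 reads c0=0 → after 1×micro: 9/16; S2 reads c2=-1 → after 1×micro: 4 ⇒ (c0=0, c1=9/16, c2=4)
[Jacobi] macro 5: S0 reads c2=4 → after 1×micro: 0; S1 reads c0=0 → after 1×micro: 27/32; S2 reads c2=4 → after 1×micro: -1 ⇒ (c0=0, c1=27/32, c2=-1)
[Jacobi] macro 6: S0 reads c2=-1 → after 1×micro: 0; S1 reads c0=0 → after 1×micro: 81/64; S2 reads c2=-1 → after 1×micro: 4 ⇒ (c0=0, c1=81/64, c2=4)
[Jacobi] macro 7: S0 reads c2=4 → after 1×micro: 0; S1 reads c0=0 → after 1×micro: 243/128; S2 reads c2=4 → after 1×micro: -1 ⇒ (c0=0, c1=243/128, c2=-1)
[Jacobi] macro 8: S0 reads c2=-1 → after 1×micro: 0; S1 reads c0=0 → after 1×micro: 729/256; S2 reads c2=-1 → after 1×micro: 4 ⇒ (c0=0, c1=729/256, c2=4)
[Gauss-Seidel] macro 1: S0 reads c2=1 → after 1×micro: 2; S1 reads c0=2 → after 1×micro: -1/2; S2 reads c2=1 → after 1×micro: -1 ⇒ (c0=2, c1=-1/2, c2=-1)
[Gauss-Seidel] macro 2: S0 reads c2=-1 → after 1×micro: 0; S1 reads c0=0 → after 1×micro: -3/4; S2 reads c2=-1 → after 1×micro: 4 ⇒ (c0=0, c1=-3/4, c2=4)
[Gauss-Seidel] macro 3: S0 reads c2=4 → after 1×micro: 0; S1 reads c0=0 → after 1×micro: -9/8; S2 reads c2=4 → after 1×micro: -1 ⇒ (c0=0, c1=-9/8, c2=-1)
[Gauss-Seidel] macro 4: S0 reads c2=-1 → after 1×micro: 0; S1 reads c0=0 → after 1×micro: -27/16; S2 reads c2=-1 → after 1×micro: 4 ⇒ (c0=0, c1=-27/16, c2=4)
[Gauss-Seidel] macro 5: S0 reads c2=4 → after 1×micro: 0; S1 reads c0=0 → after 1×micro: -81/32; S2 reads c2=4 → after 1×micro: -1 ⇒ (c0=0, c1=-81/32, c2=-1)
[Gauss-Seidel] macro 6: S0 reads c2=-1 → after 1×micro: 0; S1 reads c0=0 → after 1×micro: -243/64; S2 reads c2=-1 → after 1×micro: 4 ⇒ (c0=0, c1=-243/64, c2=4)
[Gauss-Seidel] macro 7: S0 reads c2=4 → after 1×micro: 0; S1 reads c0=0 → after 1×micro: -729/128; S2 reads c2=4 → after 1×micro: -1 ⇒ (c0=0, c1=-729/128, c2=-1)
[Gauss-Seidel] macro 8: S0 reads c2=-1 → after 1×micro: 0; S1 reads c0=0 → after 1×micro: -2187/256; S2 reads c2=-1 → after 1×micro: 4 ⇒ (c0=0, c1=-2187/256, c2=4)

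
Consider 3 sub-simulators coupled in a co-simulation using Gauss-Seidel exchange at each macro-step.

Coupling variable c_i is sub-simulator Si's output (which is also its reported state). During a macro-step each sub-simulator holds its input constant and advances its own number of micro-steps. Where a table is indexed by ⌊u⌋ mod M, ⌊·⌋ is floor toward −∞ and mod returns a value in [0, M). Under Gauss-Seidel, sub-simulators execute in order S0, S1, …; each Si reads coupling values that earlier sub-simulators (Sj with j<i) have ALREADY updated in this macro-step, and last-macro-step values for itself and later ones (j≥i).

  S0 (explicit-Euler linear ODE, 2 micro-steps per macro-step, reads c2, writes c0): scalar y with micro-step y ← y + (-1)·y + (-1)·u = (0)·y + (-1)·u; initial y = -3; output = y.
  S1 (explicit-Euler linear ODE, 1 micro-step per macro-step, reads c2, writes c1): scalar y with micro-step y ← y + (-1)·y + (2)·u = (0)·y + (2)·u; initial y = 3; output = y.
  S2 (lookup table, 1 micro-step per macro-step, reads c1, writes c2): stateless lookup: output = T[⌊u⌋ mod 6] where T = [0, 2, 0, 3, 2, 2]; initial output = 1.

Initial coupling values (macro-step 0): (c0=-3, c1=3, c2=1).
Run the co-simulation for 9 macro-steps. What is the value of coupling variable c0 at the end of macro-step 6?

macro 1: S0 reads c2=1 → after 2×micro: -1; S1 reads c2=1 → after 1×micro: 2; S2 reads c1=2 → after 1×micro: 0 ⇒ (c0=-1, c1=2, c2=0)
macro 2: S0 reads c2=0 → after 2×micro: 0; S1 reads c2=0 → after 1×micro: 0; S2 reads c1=0 → after 1×micro: 0 ⇒ (c0=0, c1=0, c2=0)
macro 3: S0 reads c2=0 → after 2×micro: 0; S1 reads c2=0 → after 1×micro: 0; S2 reads c1=0 → after 1×micro: 0 ⇒ (c0=0, c1=0, c2=0)
macro 4: S0 reads c2=0 → after 2×micro: 0; S1 reads c2=0 → after 1×micro: 0; S2 reads c1=0 → after 1×micro: 0 ⇒ (c0=0, c1=0, c2=0)
macro 5: S0 reads c2=0 → after 2×micro: 0; S1 reads c2=0 → after 1×micro: 0; S2 reads c1=0 → after 1×micro: 0 ⇒ (c0=0, c1=0, c2=0)
macro 6: S0 reads c2=0 → after 2×micro: 0; S1 reads c2=0 → after 1×micro: 0; S2 reads c1=0 → after 1×micro: 0 ⇒ (c0=0, c1=0, c2=0)
macro 7: S0 reads c2=0 → after 2×micro: 0; S1 reads c2=0 → after 1×micro: 0; S2 reads c1=0 → after 1×micro: 0 ⇒ (c0=0, c1=0, c2=0)
macro 8: S0 reads c2=0 → after 2×micro: 0; S1 reads c2=0 → after 1×micro: 0; S2 reads c1=0 → after 1×micro: 0 ⇒ (c0=0, c1=0, c2=0)
macro 9: S0 reads c2=0 → after 2×micro: 0; S1 reads c2=0 → after 1×micro: 0; S2 reads c1=0 → after 1×micro: 0 ⇒ (c0=0, c1=0, c2=0)

c0 at macro-step 6 = 0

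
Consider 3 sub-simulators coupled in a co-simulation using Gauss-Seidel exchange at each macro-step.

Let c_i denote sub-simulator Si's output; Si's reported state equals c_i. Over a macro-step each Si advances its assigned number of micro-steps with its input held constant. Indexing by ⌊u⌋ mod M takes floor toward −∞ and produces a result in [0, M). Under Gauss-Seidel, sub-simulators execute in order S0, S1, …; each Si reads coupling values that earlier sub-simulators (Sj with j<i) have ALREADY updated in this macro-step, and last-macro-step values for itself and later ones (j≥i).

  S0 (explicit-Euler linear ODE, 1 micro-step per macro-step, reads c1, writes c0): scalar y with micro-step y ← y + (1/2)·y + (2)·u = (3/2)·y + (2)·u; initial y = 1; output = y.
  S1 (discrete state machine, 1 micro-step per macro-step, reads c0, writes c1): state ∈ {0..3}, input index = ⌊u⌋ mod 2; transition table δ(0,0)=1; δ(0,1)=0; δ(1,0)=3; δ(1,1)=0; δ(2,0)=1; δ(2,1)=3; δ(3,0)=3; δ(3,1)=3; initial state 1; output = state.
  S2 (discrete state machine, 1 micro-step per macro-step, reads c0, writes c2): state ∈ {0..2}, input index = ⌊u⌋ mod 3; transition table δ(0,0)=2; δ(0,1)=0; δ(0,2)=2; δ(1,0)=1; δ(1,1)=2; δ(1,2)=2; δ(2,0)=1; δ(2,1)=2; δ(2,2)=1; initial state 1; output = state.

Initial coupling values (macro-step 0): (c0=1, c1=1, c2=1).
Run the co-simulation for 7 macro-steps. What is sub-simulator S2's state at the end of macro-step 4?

S2 state at macro-step 4 = 1

macro 1: S0 reads c1=1 → after 1×micro: 7/2; S1 reads c0=7/2 → after 1×micro: 0; S2 reads c0=7/2 → after 1×micro: 1 ⇒ (c0=7/2, c1=0, c2=1)
macro 2: S0 reads c1=0 → after 1×micro: 21/4; S1 reads c0=21/4 → after 1×micro: 0; S2 reads c0=21/4 → after 1×micro: 2 ⇒ (c0=21/4, c1=0, c2=2)
macro 3: S0 reads c1=0 → after 1×micro: 63/8; S1 reads c0=63/8 → after 1×micro: 0; S2 reads c0=63/8 → after 1×micro: 2 ⇒ (c0=63/8, c1=0, c2=2)
macro 4: S0 reads c1=0 → after 1×micro: 189/16; S1 reads c0=189/16 → after 1×micro: 0; S2 reads c0=189/16 → after 1×micro: 1 ⇒ (c0=189/16, c1=0, c2=1)
macro 5: S0 reads c1=0 → after 1×micro: 567/32; S1 reads c0=567/32 → after 1×micro: 0; S2 reads c0=567/32 → after 1×micro: 2 ⇒ (c0=567/32, c1=0, c2=2)
macro 6: S0 reads c1=0 → after 1×micro: 1701/64; S1 reads c0=1701/64 → after 1×micro: 1; S2 reads c0=1701/64 → after 1×micro: 1 ⇒ (c0=1701/64, c1=1, c2=1)
macro 7: S0 reads c1=1 → after 1×micro: 5359/128; S1 reads c0=5359/128 → after 1×micro: 0; S2 reads c0=5359/128 → after 1×micro: 2 ⇒ (c0=5359/128, c1=0, c2=2)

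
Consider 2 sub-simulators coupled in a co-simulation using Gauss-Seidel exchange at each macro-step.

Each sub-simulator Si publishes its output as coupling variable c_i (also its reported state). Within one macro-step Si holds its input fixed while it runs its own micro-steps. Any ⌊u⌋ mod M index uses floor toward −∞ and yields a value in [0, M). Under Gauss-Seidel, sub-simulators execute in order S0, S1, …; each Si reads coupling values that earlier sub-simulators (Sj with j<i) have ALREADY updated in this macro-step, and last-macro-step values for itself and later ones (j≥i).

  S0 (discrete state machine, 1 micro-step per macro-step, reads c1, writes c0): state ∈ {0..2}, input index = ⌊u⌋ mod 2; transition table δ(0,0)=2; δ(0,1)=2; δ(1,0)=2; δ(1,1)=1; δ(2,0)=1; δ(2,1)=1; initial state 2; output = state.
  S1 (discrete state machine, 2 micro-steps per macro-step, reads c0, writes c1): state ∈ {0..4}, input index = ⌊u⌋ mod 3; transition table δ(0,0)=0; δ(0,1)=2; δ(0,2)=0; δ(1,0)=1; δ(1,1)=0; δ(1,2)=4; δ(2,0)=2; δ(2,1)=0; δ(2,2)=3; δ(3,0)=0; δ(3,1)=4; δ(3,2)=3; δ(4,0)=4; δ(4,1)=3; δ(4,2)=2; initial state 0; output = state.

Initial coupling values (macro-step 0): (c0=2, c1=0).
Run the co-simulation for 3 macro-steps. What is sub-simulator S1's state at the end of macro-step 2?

macro 1: S0 reads c1=0 → after 1×micro: 1; S1 reads c0=1 → after 2×micro: 0 ⇒ (c0=1, c1=0)
macro 2: S0 reads c1=0 → after 1×micro: 2; S1 reads c0=2 → after 2×micro: 0 ⇒ (c0=2, c1=0)
macro 3: S0 reads c1=0 → after 1×micro: 1; S1 reads c0=1 → after 2×micro: 0 ⇒ (c0=1, c1=0)

S1 state at macro-step 2 = 0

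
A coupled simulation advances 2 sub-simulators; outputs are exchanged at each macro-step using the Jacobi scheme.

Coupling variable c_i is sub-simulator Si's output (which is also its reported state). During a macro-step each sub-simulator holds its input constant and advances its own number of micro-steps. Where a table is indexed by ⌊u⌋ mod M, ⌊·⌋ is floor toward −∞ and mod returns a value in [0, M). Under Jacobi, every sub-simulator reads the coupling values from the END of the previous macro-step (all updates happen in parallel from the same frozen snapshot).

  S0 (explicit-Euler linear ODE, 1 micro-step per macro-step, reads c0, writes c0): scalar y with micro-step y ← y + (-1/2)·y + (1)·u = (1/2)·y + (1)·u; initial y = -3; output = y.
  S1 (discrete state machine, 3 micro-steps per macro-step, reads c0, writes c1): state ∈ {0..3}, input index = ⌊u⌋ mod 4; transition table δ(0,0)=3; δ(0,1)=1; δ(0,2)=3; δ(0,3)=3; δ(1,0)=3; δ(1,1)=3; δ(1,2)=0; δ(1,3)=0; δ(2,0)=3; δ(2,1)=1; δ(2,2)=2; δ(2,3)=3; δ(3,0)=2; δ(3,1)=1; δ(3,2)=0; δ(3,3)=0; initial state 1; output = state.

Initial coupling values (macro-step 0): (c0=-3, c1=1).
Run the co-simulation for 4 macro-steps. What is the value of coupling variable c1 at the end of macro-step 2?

macro 1: S0 reads c0=-3 → after 1×micro: -9/2; S1 reads c0=-3 → after 3×micro: 3 ⇒ (c0=-9/2, c1=3)
macro 2: S0 reads c0=-9/2 → after 1×micro: -27/4; S1 reads c0=-9/2 → after 3×micro: 0 ⇒ (c0=-27/4, c1=0)
macro 3: S0 reads c0=-27/4 → after 1×micro: -81/8; S1 reads c0=-27/4 → after 3×micro: 1 ⇒ (c0=-81/8, c1=1)
macro 4: S0 reads c0=-81/8 → after 1×micro: -243/16; S1 reads c0=-81/8 → after 3×micro: 3 ⇒ (c0=-243/16, c1=3)

c1 at macro-step 2 = 0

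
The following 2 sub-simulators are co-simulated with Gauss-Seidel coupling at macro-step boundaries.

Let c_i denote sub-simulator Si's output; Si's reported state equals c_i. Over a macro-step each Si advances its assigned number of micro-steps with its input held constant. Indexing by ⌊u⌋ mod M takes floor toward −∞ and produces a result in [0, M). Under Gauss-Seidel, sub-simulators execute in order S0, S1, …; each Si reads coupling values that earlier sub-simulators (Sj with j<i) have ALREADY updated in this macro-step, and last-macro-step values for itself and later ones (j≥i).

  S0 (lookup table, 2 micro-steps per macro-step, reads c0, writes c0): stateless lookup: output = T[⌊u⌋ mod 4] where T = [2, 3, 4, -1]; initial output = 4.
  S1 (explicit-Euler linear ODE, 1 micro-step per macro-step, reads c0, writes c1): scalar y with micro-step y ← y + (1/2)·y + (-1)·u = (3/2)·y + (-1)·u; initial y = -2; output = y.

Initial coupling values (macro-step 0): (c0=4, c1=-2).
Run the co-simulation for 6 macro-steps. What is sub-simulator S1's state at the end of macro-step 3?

macro 1: S0 reads c0=4 → after 2×micro: 2; S1 reads c0=2 → after 1×micro: -5 ⇒ (c0=2, c1=-5)
macro 2: S0 reads c0=2 → after 2×micro: 4; S1 reads c0=4 → after 1×micro: -23/2 ⇒ (c0=4, c1=-23/2)
macro 3: S0 reads c0=4 → after 2×micro: 2; S1 reads c0=2 → after 1×micro: -77/4 ⇒ (c0=2, c1=-77/4)
macro 4: S0 reads c0=2 → after 2×micro: 4; S1 reads c0=4 → after 1×micro: -263/8 ⇒ (c0=4, c1=-263/8)
macro 5: S0 reads c0=4 → after 2×micro: 2; S1 reads c0=2 → after 1×micro: -821/16 ⇒ (c0=2, c1=-821/16)
macro 6: S0 reads c0=2 → after 2×micro: 4; S1 reads c0=4 → after 1×micro: -2591/32 ⇒ (c0=4, c1=-2591/32)

S1 state at macro-step 3 = -77/4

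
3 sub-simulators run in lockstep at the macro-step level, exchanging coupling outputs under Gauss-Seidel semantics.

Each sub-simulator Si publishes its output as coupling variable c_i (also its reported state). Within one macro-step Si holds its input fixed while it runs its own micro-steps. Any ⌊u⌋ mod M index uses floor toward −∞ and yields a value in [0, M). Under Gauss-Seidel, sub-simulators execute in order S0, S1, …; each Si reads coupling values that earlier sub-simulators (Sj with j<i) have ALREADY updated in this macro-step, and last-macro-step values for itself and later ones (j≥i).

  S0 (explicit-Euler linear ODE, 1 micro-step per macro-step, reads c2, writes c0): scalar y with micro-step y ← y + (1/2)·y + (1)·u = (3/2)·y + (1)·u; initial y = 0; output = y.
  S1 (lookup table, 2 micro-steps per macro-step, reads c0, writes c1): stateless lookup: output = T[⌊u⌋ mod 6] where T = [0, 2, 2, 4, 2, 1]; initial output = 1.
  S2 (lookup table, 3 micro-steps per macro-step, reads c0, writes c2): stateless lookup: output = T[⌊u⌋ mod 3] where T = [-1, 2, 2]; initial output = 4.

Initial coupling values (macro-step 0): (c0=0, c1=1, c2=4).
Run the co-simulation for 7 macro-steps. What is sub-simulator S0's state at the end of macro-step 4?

macro 1: S0 reads c2=4 → after 1×micro: 4; S1 reads c0=4 → after 2×micro: 2; S2 reads c0=4 → after 3×micro: 2 ⇒ (c0=4, c1=2, c2=2)
macro 2: S0 reads c2=2 → after 1×micro: 8; S1 reads c0=8 → after 2×micro: 2; S2 reads c0=8 → after 3×micro: 2 ⇒ (c0=8, c1=2, c2=2)
macro 3: S0 reads c2=2 → after 1×micro: 14; S1 reads c0=14 → after 2×micro: 2; S2 reads c0=14 → after 3×micro: 2 ⇒ (c0=14, c1=2, c2=2)
macro 4: S0 reads c2=2 → after 1×micro: 23; S1 reads c0=23 → after 2×micro: 1; S2 reads c0=23 → after 3×micro: 2 ⇒ (c0=23, c1=1, c2=2)
macro 5: S0 reads c2=2 → after 1×micro: 73/2; S1 reads c0=73/2 → after 2×micro: 0; S2 reads c0=73/2 → after 3×micro: -1 ⇒ (c0=73/2, c1=0, c2=-1)
macro 6: S0 reads c2=-1 → after 1×micro: 215/4; S1 reads c0=215/4 → after 2×micro: 1; S2 reads c0=215/4 → after 3×micro: 2 ⇒ (c0=215/4, c1=1, c2=2)
macro 7: S0 reads c2=2 → after 1×micro: 661/8; S1 reads c0=661/8 → after 2×micro: 2; S2 reads c0=661/8 → after 3×micro: 2 ⇒ (c0=661/8, c1=2, c2=2)

S0 state at macro-step 4 = 23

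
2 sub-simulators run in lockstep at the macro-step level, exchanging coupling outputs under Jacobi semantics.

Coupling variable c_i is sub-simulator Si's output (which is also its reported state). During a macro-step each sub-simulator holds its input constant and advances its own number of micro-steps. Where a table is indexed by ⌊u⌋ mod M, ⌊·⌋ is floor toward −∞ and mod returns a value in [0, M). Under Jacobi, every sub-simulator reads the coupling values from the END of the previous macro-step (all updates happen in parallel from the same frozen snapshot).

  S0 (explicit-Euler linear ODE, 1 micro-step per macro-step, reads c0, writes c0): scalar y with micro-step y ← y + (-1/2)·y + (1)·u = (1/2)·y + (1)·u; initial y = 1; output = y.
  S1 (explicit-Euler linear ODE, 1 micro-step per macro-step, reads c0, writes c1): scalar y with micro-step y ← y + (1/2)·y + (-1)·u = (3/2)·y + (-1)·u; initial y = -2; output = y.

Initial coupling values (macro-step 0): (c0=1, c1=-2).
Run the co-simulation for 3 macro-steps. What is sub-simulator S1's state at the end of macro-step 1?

S1 state at macro-step 1 = -4

macro 1: S0 reads c0=1 → after 1×micro: 3/2; S1 reads c0=1 → after 1×micro: -4 ⇒ (c0=3/2, c1=-4)
macro 2: S0 reads c0=3/2 → after 1×micro: 9/4; S1 reads c0=3/2 → after 1×micro: -15/2 ⇒ (c0=9/4, c1=-15/2)
macro 3: S0 reads c0=9/4 → after 1×micro: 27/8; S1 reads c0=9/4 → after 1×micro: -27/2 ⇒ (c0=27/8, c1=-27/2)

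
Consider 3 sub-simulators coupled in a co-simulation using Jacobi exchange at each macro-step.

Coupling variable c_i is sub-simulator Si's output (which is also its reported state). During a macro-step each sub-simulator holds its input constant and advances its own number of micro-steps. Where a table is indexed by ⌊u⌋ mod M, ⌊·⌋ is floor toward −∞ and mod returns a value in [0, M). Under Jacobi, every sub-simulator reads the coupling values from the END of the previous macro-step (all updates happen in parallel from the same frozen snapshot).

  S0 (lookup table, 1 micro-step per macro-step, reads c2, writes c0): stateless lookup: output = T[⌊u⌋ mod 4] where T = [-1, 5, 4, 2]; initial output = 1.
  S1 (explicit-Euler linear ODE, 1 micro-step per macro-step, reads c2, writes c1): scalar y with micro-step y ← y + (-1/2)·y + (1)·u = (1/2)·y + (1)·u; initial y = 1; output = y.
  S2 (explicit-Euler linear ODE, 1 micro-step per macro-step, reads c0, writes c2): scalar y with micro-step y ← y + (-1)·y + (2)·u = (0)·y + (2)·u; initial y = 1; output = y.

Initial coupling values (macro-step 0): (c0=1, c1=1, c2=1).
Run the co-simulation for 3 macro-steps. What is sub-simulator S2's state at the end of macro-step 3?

S2 state at macro-step 3 = 8

macro 1: S0 reads c2=1 → after 1×micro: 5; S1 reads c2=1 → after 1×micro: 3/2; S2 reads c0=1 → after 1×micro: 2 ⇒ (c0=5, c1=3/2, c2=2)
macro 2: S0 reads c2=2 → after 1×micro: 4; S1 reads c2=2 → after 1×micro: 11/4; S2 reads c0=5 → after 1×micro: 10 ⇒ (c0=4, c1=11/4, c2=10)
macro 3: S0 reads c2=10 → after 1×micro: 4; S1 reads c2=10 → after 1×micro: 91/8; S2 reads c0=4 → after 1×micro: 8 ⇒ (c0=4, c1=91/8, c2=8)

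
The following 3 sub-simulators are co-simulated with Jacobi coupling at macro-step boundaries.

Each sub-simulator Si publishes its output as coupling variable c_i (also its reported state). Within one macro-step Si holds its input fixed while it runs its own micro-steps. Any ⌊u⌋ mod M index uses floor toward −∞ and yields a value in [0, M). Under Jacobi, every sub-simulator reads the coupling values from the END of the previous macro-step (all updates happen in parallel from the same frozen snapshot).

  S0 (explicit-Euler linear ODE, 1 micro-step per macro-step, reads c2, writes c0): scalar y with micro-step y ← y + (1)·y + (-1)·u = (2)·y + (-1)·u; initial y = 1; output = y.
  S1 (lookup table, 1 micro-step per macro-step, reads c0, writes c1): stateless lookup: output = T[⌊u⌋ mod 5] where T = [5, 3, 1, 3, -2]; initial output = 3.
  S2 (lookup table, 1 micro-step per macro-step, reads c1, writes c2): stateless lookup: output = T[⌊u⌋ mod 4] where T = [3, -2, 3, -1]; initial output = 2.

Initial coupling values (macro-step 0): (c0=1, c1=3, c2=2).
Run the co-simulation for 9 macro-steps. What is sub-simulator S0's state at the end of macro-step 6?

macro 1: S0 reads c2=2 → after 1×micro: 0; S1 reads c0=1 → after 1×micro: 3; S2 reads c1=3 → after 1×micro: -1 ⇒ (c0=0, c1=3, c2=-1)
macro 2: S0 reads c2=-1 → after 1×micro: 1; S1 reads c0=0 → after 1×micro: 5; S2 reads c1=3 → after 1×micro: -1 ⇒ (c0=1, c1=5, c2=-1)
macro 3: S0 reads c2=-1 → after 1×micro: 3; S1 reads c0=1 → after 1×micro: 3; S2 reads c1=5 → after 1×micro: -2 ⇒ (c0=3, c1=3, c2=-2)
macro 4: S0 reads c2=-2 → after 1×micro: 8; S1 reads c0=3 → after 1×micro: 3; S2 reads c1=3 → after 1×micro: -1 ⇒ (c0=8, c1=3, c2=-1)
macro 5: S0 reads c2=-1 → after 1×micro: 17; S1 reads c0=8 → after 1×micro: 3; S2 reads c1=3 → after 1×micro: -1 ⇒ (c0=17, c1=3, c2=-1)
macro 6: S0 reads c2=-1 → after 1×micro: 35; S1 reads c0=17 → after 1×micro: 1; S2 reads c1=3 → after 1×micro: -1 ⇒ (c0=35, c1=1, c2=-1)
macro 7: S0 reads c2=-1 → after 1×micro: 71; S1 reads c0=35 → after 1×micro: 5; S2 reads c1=1 → after 1×micro: -2 ⇒ (c0=71, c1=5, c2=-2)
macro 8: S0 reads c2=-2 → after 1×micro: 144; S1 reads c0=71 → after 1×micro: 3; S2 reads c1=5 → after 1×micro: -2 ⇒ (c0=144, c1=3, c2=-2)
macro 9: S0 reads c2=-2 → after 1×micro: 290; S1 reads c0=144 → after 1×micro: -2; S2 reads c1=3 → after 1×micro: -1 ⇒ (c0=290, c1=-2, c2=-1)

S0 state at macro-step 6 = 35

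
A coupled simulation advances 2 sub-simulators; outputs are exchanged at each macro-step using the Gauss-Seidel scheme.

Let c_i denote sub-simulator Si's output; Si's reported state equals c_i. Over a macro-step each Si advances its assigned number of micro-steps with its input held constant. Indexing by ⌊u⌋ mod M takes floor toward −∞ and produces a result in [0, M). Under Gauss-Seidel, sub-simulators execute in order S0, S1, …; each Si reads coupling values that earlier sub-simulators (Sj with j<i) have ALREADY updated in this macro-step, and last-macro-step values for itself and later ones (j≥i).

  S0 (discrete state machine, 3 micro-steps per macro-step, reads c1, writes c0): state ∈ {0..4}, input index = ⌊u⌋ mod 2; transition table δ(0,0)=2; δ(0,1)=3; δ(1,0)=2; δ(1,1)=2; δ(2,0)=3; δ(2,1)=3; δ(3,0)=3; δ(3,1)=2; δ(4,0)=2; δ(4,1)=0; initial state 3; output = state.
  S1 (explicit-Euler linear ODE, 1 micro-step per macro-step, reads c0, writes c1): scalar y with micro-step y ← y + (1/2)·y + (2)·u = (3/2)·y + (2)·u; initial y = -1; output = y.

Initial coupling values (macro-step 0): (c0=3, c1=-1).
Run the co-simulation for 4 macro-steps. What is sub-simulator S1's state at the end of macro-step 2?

S1 state at macro-step 2 = 39/4

macro 1: S0 reads c1=-1 → after 3×micro: 2; S1 reads c0=2 → after 1×micro: 5/2 ⇒ (c0=2, c1=5/2)
macro 2: S0 reads c1=5/2 → after 3×micro: 3; S1 reads c0=3 → after 1×micro: 39/4 ⇒ (c0=3, c1=39/4)
macro 3: S0 reads c1=39/4 → after 3×micro: 2; S1 reads c0=2 → after 1×micro: 149/8 ⇒ (c0=2, c1=149/8)
macro 4: S0 reads c1=149/8 → after 3×micro: 3; S1 reads c0=3 → after 1×micro: 543/16 ⇒ (c0=3, c1=543/16)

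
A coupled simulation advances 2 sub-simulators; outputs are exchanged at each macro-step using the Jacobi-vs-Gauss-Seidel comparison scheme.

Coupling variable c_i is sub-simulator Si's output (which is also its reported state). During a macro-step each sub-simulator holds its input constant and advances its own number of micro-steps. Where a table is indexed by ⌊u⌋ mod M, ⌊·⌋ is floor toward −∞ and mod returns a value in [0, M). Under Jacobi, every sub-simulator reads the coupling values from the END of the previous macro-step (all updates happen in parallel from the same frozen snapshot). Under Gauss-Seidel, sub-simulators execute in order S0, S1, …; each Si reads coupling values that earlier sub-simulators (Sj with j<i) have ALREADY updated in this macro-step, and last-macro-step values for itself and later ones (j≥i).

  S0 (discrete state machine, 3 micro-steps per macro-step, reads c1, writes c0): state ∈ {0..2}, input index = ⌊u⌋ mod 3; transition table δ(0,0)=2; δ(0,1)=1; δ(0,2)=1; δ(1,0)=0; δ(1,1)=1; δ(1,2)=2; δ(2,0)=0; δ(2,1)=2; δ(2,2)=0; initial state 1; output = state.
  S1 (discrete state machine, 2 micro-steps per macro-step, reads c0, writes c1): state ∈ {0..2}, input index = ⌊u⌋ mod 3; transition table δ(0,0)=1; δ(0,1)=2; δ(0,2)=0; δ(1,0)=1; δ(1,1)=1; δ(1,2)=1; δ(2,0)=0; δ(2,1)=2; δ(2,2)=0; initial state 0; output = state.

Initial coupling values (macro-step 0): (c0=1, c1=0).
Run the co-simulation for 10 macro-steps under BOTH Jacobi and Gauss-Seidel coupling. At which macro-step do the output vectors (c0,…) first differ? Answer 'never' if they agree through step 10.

first divergence at macro-step: 1

[Jacobi] macro 1: S0 reads c1=0 → after 3×micro: 0; S1 reads c0=1 → after 2×micro: 2 ⇒ (c0=0, c1=2)
[Jacobi] macro 2: S0 reads c1=2 → after 3×micro: 0; S1 reads c0=0 → after 2×micro: 1 ⇒ (c0=0, c1=1)
[Jacobi] macro 3: S0 reads c1=1 → after 3×micro: 1; S1 reads c0=0 → after 2×micro: 1 ⇒ (c0=1, c1=1)
[Jacobi] macro 4: S0 reads c1=1 → after 3×micro: 1; S1 reads c0=1 → after 2×micro: 1 ⇒ (c0=1, c1=1)
[Jacobi] macro 5: S0 reads c1=1 → after 3×micro: 1; S1 reads c0=1 → after 2×micro: 1 ⇒ (c0=1, c1=1)
[Jacobi] macro 6: S0 reads c1=1 → after 3×micro: 1; S1 reads c0=1 → after 2×micro: 1 ⇒ (c0=1, c1=1)
[Jacobi] macro 7: S0 reads c1=1 → after 3×micro: 1; S1 reads c0=1 → after 2×micro: 1 ⇒ (c0=1, c1=1)
[Jacobi] macro 8: S0 reads c1=1 → after 3×micro: 1; S1 reads c0=1 → after 2×micro: 1 ⇒ (c0=1, c1=1)
[Jacobi] macro 9: S0 reads c1=1 → after 3×micro: 1; S1 reads c0=1 → after 2×micro: 1 ⇒ (c0=1, c1=1)
[Jacobi] macro 10: S0 reads c1=1 → after 3×micro: 1; S1 reads c0=1 → after 2×micro: 1 ⇒ (c0=1, c1=1)
[Gauss-Seidel] macro 1: S0 reads c1=0 → after 3×micro: 0; S1 reads c0=0 → after 2×micro: 1 ⇒ (c0=0, c1=1)
[Gauss-Seidel] macro 2: S0 reads c1=1 → after 3×micro: 1; S1 reads c0=1 → after 2×micro: 1 ⇒ (c0=1, c1=1)
[Gauss-Seidel] macro 3: S0 reads c1=1 → after 3×micro: 1; S1 reads c0=1 → after 2×micro: 1 ⇒ (c0=1, c1=1)
[Gauss-Seidel] macro 4: S0 reads c1=1 → after 3×micro: 1; S1 reads c0=1 → after 2×micro: 1 ⇒ (c0=1, c1=1)
[Gauss-Seidel] macro 5: S0 reads c1=1 → after 3×micro: 1; S1 reads c0=1 → after 2×micro: 1 ⇒ (c0=1, c1=1)
[Gauss-Seidel] macro 6: S0 reads c1=1 → after 3×micro: 1; S1 reads c0=1 → after 2×micro: 1 ⇒ (c0=1, c1=1)
[Gauss-Seidel] macro 7: S0 reads c1=1 → after 3×micro: 1; S1 reads c0=1 → after 2×micro: 1 ⇒ (c0=1, c1=1)
[Gauss-Seidel] macro 8: S0 reads c1=1 → after 3×micro: 1; S1 reads c0=1 → after 2×micro: 1 ⇒ (c0=1, c1=1)
[Gauss-Seidel] macro 9: S0 reads c1=1 → after 3×micro: 1; S1 reads c0=1 → after 2×micro: 1 ⇒ (c0=1, c1=1)
[Gauss-Seidel] macro 10: S0 reads c1=1 → after 3×micro: 1; S1 reads c0=1 → after 2×micro: 1 ⇒ (c0=1, c1=1)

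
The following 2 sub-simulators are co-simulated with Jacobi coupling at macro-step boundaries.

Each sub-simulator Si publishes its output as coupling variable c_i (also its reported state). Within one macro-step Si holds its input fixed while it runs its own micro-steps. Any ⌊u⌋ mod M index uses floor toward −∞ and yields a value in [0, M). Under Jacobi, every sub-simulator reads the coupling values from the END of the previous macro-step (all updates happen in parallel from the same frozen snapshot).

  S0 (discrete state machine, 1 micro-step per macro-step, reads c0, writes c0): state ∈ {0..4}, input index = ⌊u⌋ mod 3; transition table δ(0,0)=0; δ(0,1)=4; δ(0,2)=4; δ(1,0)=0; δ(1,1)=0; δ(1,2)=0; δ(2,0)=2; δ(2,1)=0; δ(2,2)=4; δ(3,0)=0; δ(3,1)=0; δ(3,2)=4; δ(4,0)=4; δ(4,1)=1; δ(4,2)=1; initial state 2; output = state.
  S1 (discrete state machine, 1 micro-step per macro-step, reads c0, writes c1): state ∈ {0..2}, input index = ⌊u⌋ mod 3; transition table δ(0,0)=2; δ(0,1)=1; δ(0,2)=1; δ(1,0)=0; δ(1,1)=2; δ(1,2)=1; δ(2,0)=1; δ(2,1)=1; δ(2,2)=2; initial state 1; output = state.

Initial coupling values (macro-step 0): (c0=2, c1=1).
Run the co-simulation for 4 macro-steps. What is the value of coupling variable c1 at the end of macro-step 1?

c1 at macro-step 1 = 1

macro 1: S0 reads c0=2 → after 1×micro: 4; S1 reads c0=2 → after 1×micro: 1 ⇒ (c0=4, c1=1)
macro 2: S0 reads c0=4 → after 1×micro: 1; S1 reads c0=4 → after 1×micro: 2 ⇒ (c0=1, c1=2)
macro 3: S0 reads c0=1 → after 1×micro: 0; S1 reads c0=1 → after 1×micro: 1 ⇒ (c0=0, c1=1)
macro 4: S0 reads c0=0 → after 1×micro: 0; S1 reads c0=0 → after 1×micro: 0 ⇒ (c0=0, c1=0)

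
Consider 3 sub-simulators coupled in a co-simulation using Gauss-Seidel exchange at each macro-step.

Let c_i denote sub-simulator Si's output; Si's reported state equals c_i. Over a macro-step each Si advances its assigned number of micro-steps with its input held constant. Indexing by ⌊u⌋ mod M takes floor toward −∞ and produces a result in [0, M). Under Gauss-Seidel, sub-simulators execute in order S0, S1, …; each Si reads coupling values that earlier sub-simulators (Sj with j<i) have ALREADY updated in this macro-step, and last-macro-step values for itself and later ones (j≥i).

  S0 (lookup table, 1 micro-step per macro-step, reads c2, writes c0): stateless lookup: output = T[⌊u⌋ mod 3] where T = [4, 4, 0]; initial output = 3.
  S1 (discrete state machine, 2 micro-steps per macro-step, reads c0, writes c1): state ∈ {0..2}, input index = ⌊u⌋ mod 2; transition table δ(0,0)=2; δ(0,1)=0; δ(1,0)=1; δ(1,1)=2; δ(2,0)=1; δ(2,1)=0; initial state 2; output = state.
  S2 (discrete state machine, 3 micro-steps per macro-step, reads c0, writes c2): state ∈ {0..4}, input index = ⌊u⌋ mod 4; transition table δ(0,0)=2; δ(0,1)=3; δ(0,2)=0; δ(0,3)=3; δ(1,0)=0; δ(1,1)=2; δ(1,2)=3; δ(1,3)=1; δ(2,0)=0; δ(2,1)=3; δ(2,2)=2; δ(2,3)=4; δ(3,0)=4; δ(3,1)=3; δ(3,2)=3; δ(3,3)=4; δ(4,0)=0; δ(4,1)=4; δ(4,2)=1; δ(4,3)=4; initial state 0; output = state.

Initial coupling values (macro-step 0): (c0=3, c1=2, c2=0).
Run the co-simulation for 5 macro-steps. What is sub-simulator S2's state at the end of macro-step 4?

macro 1: S0 reads c2=0 → after 1×micro: 4; S1 reads c0=4 → after 2×micro: 1; S2 reads c0=4 → after 3×micro: 2 ⇒ (c0=4, c1=1, c2=2)
macro 2: S0 reads c2=2 → after 1×micro: 0; S1 reads c0=0 → after 2×micro: 1; S2 reads c0=0 → after 3×micro: 0 ⇒ (c0=0, c1=1, c2=0)
macro 3: S0 reads c2=0 → after 1×micro: 4; S1 reads c0=4 → after 2×micro: 1; S2 reads c0=4 → after 3×micro: 2 ⇒ (c0=4, c1=1, c2=2)
macro 4: S0 reads c2=2 → after 1×micro: 0; S1 reads c0=0 → after 2×micro: 1; S2 reads c0=0 → after 3×micro: 0 ⇒ (c0=0, c1=1, c2=0)
macro 5: S0 reads c2=0 → after 1×micro: 4; S1 reads c0=4 → after 2×micro: 1; S2 reads c0=4 → after 3×micro: 2 ⇒ (c0=4, c1=1, c2=2)

S2 state at macro-step 4 = 0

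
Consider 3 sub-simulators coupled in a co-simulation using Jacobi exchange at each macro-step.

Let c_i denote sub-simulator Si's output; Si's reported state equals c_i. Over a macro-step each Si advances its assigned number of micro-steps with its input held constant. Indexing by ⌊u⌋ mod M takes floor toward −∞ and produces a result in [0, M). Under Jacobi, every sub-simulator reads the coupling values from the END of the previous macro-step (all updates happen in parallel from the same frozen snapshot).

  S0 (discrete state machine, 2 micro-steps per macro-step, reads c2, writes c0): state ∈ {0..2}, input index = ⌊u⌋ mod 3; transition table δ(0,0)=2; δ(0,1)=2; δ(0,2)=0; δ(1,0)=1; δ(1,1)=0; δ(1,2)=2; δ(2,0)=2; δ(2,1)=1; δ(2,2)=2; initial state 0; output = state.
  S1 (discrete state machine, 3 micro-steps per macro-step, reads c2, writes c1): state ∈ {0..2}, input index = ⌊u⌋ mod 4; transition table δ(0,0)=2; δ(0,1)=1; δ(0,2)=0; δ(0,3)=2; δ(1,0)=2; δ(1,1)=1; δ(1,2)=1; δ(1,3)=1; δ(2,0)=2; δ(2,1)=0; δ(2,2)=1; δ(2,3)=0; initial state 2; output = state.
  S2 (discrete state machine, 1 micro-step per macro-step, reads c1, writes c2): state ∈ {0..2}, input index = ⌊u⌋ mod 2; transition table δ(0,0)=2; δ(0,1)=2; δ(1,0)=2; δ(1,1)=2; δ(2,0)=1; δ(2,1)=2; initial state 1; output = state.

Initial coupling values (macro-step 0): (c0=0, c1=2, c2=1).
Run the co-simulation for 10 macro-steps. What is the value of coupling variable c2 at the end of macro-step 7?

c2 at macro-step 7 = 2

macro 1: S0 reads c2=1 → after 2×micro: 1; S1 reads c2=1 → after 3×micro: 1; S2 reads c1=2 → after 1×micro: 2 ⇒ (c0=1, c1=1, c2=2)
macro 2: S0 reads c2=2 → after 2×micro: 2; S1 reads c2=2 → after 3×micro: 1; S2 reads c1=1 → after 1×micro: 2 ⇒ (c0=2, c1=1, c2=2)
macro 3: S0 reads c2=2 → after 2×micro: 2; S1 reads c2=2 → after 3×micro: 1; S2 reads c1=1 → after 1×micro: 2 ⇒ (c0=2, c1=1, c2=2)
macro 4: S0 reads c2=2 → after 2×micro: 2; S1 reads c2=2 → after 3×micro: 1; S2 reads c1=1 → after 1×micro: 2 ⇒ (c0=2, c1=1, c2=2)
macro 5: S0 reads c2=2 → after 2×micro: 2; S1 reads c2=2 → after 3×micro: 1; S2 reads c1=1 → after 1×micro: 2 ⇒ (c0=2, c1=1, c2=2)
macro 6: S0 reads c2=2 → after 2×micro: 2; S1 reads c2=2 → after 3×micro: 1; S2 reads c1=1 → after 1×micro: 2 ⇒ (c0=2, c1=1, c2=2)
macro 7: S0 reads c2=2 → after 2×micro: 2; S1 reads c2=2 → after 3×micro: 1; S2 reads c1=1 → after 1×micro: 2 ⇒ (c0=2, c1=1, c2=2)
macro 8: S0 reads c2=2 → after 2×micro: 2; S1 reads c2=2 → after 3×micro: 1; S2 reads c1=1 → after 1×micro: 2 ⇒ (c0=2, c1=1, c2=2)
macro 9: S0 reads c2=2 → after 2×micro: 2; S1 reads c2=2 → after 3×micro: 1; S2 reads c1=1 → after 1×micro: 2 ⇒ (c0=2, c1=1, c2=2)
macro 10: S0 reads c2=2 → after 2×micro: 2; S1 reads c2=2 → after 3×micro: 1; S2 reads c1=1 → after 1×micro: 2 ⇒ (c0=2, c1=1, c2=2)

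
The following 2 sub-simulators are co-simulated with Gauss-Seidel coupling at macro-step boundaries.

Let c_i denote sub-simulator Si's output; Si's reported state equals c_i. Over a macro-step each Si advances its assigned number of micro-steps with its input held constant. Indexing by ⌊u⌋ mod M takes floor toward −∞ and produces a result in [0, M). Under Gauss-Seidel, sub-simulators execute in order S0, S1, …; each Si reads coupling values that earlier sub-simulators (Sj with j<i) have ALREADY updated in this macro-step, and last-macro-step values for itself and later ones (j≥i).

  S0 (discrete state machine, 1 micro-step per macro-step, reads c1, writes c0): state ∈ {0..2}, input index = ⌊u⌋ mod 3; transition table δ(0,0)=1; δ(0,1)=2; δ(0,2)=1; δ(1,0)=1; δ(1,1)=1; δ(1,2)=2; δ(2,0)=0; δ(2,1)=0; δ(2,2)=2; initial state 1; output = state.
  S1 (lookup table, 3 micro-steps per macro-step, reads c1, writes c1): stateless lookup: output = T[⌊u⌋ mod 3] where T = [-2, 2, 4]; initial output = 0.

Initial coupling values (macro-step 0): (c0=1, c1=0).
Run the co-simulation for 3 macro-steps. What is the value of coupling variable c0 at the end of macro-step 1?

c0 at macro-step 1 = 1

macro 1: S0 reads c1=0 → after 1×micro: 1; S1 reads c1=0 → after 3×micro: -2 ⇒ (c0=1, c1=-2)
macro 2: S0 reads c1=-2 → after 1×micro: 1; S1 reads c1=-2 → after 3×micro: 2 ⇒ (c0=1, c1=2)
macro 3: S0 reads c1=2 → after 1×micro: 2; S1 reads c1=2 → after 3×micro: 4 ⇒ (c0=2, c1=4)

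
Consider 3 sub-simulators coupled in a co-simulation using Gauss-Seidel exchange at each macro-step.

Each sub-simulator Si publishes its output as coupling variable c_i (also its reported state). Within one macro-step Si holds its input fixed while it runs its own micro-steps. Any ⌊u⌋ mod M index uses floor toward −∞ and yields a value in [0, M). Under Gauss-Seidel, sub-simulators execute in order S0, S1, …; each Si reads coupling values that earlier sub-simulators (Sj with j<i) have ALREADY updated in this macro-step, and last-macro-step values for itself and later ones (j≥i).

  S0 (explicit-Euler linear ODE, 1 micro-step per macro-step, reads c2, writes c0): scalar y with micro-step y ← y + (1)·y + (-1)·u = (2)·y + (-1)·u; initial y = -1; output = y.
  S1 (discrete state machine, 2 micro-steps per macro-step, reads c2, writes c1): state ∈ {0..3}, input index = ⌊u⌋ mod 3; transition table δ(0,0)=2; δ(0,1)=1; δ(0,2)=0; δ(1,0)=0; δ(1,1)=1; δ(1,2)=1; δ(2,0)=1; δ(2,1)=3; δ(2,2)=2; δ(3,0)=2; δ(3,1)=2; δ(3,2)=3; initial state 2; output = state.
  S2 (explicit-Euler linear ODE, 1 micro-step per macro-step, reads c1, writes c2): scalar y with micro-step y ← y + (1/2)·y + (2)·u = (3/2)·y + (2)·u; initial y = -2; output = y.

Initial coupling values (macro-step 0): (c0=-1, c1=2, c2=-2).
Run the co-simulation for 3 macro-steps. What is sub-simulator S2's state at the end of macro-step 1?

S2 state at macro-step 1 = 1

macro 1: S0 reads c2=-2 → after 1×micro: 0; S1 reads c2=-2 → after 2×micro: 2; S2 reads c1=2 → after 1×micro: 1 ⇒ (c0=0, c1=2, c2=1)
macro 2: S0 reads c2=1 → after 1×micro: -1; S1 reads c2=1 → after 2×micro: 2; S2 reads c1=2 → after 1×micro: 11/2 ⇒ (c0=-1, c1=2, c2=11/2)
macro 3: S0 reads c2=11/2 → after 1×micro: -15/2; S1 reads c2=11/2 → after 2×micro: 2; S2 reads c1=2 → after 1×micro: 49/4 ⇒ (c0=-15/2, c1=2, c2=49/4)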